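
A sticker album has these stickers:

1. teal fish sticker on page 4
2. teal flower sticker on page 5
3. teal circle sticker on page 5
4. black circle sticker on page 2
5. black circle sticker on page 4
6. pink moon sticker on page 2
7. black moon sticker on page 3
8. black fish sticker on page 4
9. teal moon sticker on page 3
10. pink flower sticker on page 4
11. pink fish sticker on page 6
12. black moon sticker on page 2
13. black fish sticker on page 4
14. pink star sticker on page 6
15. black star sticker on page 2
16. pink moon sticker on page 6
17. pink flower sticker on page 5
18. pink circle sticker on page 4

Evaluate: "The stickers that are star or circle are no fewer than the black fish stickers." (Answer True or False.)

There are 6 stickers that are star or circle.
There are 2 black fish stickers.
The claim requires 6 ≥ 2, which holds.

True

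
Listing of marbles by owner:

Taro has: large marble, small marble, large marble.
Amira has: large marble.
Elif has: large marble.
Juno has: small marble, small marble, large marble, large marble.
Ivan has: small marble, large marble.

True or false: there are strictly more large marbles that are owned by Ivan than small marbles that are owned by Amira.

True

Count of large marbles owned by Ivan: 1.
Count of small marbles owned by Amira: 0.
The claim requires 1 > 0, which holds.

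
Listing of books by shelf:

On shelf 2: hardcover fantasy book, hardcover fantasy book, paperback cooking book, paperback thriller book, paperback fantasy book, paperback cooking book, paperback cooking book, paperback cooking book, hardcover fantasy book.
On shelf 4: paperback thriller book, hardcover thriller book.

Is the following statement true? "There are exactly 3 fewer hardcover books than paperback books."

True

hardcover books: 4.
paperback books: 7.
The claim requires 7 − 4 (= 3) to equal 3, which holds.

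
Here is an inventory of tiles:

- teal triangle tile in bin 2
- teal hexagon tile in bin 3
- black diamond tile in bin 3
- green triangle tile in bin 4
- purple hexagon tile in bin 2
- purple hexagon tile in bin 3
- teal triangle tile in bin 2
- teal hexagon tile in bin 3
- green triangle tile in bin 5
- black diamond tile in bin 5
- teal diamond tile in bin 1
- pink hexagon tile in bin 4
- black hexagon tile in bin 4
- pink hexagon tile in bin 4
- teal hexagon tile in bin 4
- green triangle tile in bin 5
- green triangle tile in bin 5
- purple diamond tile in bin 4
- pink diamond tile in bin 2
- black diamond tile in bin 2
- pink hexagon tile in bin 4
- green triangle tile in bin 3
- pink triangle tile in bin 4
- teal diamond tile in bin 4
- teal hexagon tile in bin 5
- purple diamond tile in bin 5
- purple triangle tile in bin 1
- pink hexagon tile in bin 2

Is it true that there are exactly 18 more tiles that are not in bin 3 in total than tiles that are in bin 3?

There are 23 tiles that are not in bin 3.
There are 5 tiles in bin 3.
The claim requires 23 − 5 (= 18) to equal 18, which holds.

True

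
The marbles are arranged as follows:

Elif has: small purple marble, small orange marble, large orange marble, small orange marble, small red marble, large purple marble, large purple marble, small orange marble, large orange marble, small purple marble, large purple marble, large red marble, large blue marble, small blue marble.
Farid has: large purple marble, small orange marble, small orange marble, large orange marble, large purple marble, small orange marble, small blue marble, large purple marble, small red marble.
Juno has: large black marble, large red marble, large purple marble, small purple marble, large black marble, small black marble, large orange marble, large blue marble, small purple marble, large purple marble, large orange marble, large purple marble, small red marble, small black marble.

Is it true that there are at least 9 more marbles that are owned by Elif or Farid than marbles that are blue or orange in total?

False

Count of marbles owned by Elif or Farid: 23.
There are 15 marbles that are blue or orange.
The claim requires 23 − 15 = 8 ≥ 9, which does not hold.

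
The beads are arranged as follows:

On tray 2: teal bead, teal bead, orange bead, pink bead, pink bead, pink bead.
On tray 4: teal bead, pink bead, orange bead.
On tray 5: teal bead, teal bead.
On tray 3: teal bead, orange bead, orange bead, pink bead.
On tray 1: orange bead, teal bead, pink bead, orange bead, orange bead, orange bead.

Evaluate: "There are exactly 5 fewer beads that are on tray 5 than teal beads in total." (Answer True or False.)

|beads on tray 5| = 2.
|teal beads| = 7.
The claim requires 7 − 2 (= 5) to equal 5, which holds.

True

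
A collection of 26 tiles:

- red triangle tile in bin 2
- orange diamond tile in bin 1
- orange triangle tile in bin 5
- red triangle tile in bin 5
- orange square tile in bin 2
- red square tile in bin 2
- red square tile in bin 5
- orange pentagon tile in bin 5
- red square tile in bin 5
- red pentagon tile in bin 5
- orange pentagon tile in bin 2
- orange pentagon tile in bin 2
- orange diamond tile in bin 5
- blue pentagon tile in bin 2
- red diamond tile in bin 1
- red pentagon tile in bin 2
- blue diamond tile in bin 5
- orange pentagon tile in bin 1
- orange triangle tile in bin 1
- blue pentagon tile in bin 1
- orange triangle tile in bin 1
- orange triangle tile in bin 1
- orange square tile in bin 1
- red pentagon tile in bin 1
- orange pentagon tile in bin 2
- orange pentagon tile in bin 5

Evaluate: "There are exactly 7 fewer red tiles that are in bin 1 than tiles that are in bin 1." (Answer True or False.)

True

red tiles in bin 1: 2.
tiles in bin 1: 9.
The claim requires 9 − 2 (= 7) to equal 7, which holds.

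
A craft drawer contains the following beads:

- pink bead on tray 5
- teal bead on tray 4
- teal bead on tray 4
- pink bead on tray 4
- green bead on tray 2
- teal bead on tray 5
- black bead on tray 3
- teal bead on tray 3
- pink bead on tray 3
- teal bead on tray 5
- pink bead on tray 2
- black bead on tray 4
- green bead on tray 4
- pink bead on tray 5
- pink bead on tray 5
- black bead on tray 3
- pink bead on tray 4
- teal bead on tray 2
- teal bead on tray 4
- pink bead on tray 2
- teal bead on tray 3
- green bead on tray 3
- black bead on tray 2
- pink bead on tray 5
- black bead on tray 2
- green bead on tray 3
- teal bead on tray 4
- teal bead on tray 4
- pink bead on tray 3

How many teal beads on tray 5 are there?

2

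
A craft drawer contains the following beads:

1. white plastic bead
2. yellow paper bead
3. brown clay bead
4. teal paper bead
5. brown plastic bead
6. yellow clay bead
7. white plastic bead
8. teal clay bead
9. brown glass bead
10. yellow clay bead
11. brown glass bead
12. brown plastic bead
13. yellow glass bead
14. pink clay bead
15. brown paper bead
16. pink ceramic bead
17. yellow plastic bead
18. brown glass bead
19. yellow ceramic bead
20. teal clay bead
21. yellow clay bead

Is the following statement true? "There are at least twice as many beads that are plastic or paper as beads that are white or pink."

|beads that are plastic or paper| = 8.
|beads that are white or pink| = 4.
The claim requires 8 ≥ 2 × 4 = 8, which holds.

True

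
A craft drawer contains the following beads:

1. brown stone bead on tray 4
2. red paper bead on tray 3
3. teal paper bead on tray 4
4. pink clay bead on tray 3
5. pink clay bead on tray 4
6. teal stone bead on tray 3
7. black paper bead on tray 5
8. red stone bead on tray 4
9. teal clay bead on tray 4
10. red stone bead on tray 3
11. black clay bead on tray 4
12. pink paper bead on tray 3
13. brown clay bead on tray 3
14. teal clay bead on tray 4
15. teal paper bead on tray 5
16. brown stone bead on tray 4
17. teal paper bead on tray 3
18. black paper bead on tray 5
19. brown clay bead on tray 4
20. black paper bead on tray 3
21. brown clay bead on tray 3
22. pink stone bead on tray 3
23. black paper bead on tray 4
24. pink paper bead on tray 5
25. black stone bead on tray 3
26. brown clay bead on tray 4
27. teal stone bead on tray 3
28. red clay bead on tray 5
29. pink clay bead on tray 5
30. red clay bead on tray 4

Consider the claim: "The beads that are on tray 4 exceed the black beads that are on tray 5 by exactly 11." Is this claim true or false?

False

beads on tray 4: 12.
black beads on tray 5: 2.
The claim requires 12 − 2 (= 10) to equal 11, which does not hold.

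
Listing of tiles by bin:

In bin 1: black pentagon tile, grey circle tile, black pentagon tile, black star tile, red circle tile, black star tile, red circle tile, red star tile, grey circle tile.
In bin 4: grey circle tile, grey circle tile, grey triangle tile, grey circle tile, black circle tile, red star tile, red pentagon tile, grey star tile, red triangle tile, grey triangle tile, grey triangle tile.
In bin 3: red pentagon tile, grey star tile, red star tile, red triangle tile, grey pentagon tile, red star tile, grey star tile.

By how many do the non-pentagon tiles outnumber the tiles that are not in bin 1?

non-pentagon tiles: 22.
tiles that are not in bin 1: 18.
22 − 18 = 4.

4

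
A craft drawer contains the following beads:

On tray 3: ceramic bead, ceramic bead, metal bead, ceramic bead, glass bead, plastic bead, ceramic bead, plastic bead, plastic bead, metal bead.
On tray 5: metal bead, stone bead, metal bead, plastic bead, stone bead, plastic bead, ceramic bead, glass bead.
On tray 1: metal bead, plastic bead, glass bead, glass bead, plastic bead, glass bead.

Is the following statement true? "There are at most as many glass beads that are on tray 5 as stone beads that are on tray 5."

True

glass beads on tray 5: 1.
stone beads on tray 5: 2.
The claim requires 1 ≤ 2, which holds.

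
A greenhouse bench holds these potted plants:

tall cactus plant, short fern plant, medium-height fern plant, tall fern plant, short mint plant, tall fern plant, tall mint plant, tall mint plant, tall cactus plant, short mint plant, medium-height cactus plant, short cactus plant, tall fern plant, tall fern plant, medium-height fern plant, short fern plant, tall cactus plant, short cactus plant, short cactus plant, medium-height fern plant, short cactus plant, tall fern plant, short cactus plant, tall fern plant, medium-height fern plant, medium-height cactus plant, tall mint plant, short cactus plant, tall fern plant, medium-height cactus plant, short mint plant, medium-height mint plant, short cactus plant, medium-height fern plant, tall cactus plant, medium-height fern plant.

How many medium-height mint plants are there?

1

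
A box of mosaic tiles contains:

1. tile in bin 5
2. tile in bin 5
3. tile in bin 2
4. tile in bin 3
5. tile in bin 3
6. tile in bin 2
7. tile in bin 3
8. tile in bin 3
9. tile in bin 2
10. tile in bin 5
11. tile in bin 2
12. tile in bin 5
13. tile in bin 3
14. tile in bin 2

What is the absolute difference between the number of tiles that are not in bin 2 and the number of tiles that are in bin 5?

5

tiles that are not in bin 2: 9. tiles in bin 5: 4.
|9 − 4| = 9 − 4 = 5.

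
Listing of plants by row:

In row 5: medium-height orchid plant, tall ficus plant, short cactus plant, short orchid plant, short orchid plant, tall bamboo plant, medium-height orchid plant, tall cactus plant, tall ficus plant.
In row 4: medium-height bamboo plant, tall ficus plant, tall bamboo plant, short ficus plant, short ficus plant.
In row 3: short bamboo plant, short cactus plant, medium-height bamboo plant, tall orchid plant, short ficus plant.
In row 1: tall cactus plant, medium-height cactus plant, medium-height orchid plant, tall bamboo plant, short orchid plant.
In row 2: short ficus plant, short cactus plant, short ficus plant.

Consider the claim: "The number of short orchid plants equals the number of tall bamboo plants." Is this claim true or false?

True

|short orchid plants| = 3.
|tall bamboo plants| = 3.
The claim requires 3 = 3, which holds.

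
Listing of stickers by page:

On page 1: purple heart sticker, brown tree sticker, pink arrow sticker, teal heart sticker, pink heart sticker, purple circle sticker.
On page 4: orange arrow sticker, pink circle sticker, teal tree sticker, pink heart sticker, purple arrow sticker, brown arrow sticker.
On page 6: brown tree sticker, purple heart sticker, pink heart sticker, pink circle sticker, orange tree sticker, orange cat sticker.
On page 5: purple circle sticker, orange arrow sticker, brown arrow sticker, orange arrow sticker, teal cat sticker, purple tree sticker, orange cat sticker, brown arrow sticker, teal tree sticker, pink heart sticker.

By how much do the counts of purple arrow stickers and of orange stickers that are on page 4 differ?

0

purple arrow stickers: 1. orange stickers on page 4: 1.
|1 − 1| = 1 − 1 = 0.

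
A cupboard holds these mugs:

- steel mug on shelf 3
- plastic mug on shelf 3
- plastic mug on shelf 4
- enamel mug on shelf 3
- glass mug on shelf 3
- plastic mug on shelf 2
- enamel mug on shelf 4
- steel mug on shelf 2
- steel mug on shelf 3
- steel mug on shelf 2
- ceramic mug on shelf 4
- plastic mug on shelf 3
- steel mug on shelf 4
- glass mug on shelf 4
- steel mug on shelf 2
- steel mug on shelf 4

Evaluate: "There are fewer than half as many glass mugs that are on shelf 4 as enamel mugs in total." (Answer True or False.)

There is 1 glass mug on shelf 4.
There are 2 enamel mugs.
The claim requires 2 × 1 = 2 < 2, which does not hold.

False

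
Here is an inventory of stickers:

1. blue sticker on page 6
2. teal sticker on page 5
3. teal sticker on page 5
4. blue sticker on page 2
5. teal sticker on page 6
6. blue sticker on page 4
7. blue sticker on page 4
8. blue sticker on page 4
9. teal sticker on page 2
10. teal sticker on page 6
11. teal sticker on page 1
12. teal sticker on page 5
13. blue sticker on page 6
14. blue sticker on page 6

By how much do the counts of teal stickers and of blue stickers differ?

0

teal stickers: 7. blue stickers: 7.
|7 − 7| = 7 − 7 = 0.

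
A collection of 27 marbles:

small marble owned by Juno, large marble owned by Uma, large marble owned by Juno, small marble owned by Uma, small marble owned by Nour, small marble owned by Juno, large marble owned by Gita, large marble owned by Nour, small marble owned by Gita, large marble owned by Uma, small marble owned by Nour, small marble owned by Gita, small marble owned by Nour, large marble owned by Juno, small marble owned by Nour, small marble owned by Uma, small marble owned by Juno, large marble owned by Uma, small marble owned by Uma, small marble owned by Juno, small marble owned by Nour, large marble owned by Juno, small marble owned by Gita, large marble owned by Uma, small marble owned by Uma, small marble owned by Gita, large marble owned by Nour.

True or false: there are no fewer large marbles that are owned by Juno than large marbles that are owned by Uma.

False

Count of large marbles owned by Juno: 3.
Count of large marbles owned by Uma: 4.
The claim requires 3 ≥ 4, which does not hold.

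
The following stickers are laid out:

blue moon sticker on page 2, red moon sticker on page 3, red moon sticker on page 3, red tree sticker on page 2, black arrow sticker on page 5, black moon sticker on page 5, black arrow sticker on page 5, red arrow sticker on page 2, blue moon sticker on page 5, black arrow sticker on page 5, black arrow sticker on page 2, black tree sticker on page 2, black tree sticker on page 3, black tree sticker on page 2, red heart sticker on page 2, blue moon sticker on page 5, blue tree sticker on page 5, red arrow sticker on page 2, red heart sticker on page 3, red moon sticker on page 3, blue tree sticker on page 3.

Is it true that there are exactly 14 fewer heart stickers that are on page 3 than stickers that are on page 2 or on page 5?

True

There is 1 heart sticker on page 3.
There are 15 stickers on page 2 or on page 5.
The claim requires 15 − 1 (= 14) to equal 14, which holds.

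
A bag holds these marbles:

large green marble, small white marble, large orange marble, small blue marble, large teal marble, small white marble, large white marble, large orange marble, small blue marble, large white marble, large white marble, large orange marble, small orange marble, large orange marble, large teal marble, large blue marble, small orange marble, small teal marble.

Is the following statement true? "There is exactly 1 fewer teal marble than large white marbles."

There are 3 teal marbles.
There are 3 large white marbles.
The claim requires 3 − 3 (= 0) to equal 1, which does not hold.

False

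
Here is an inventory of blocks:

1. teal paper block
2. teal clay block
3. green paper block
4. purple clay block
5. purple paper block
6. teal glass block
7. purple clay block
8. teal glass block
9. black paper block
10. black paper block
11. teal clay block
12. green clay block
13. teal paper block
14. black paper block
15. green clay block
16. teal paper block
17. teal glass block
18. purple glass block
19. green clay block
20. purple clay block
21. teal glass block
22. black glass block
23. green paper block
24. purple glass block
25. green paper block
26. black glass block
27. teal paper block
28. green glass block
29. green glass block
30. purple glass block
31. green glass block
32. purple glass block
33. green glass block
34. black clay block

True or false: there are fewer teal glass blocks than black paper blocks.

False

There are 4 teal glass blocks.
There are 3 black paper blocks.
The claim requires 4 < 3, which does not hold.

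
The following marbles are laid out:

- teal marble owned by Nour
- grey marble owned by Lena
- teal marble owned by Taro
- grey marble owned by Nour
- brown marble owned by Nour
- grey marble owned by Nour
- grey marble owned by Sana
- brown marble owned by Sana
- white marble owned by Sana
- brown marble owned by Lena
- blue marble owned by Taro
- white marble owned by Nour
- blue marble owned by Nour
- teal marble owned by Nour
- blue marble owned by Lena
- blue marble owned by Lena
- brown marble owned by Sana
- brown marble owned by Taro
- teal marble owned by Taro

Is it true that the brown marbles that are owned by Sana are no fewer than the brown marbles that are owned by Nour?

True

brown marbles owned by Sana: 2.
brown marbles owned by Nour: 1.
The claim requires 2 ≥ 1, which holds.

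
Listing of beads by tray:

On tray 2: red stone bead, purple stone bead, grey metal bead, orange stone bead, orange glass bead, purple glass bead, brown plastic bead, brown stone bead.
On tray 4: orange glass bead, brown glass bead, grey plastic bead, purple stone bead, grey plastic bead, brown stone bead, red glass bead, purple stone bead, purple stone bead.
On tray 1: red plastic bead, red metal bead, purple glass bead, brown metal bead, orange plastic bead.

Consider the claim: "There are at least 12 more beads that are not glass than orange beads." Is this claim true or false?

|beads that are not glass| = 16.
|orange beads| = 4.
The claim requires 16 − 4 = 12 ≥ 12, which holds.

True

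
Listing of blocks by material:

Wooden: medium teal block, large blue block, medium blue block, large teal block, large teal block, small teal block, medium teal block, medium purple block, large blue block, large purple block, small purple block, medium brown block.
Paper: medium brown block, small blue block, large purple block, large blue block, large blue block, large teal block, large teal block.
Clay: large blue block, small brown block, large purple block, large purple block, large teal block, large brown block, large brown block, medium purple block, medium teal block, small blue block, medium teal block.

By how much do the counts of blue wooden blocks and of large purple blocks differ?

blue wooden blocks: 3. large purple blocks: 4.
|3 − 4| = 4 − 3 = 1.

1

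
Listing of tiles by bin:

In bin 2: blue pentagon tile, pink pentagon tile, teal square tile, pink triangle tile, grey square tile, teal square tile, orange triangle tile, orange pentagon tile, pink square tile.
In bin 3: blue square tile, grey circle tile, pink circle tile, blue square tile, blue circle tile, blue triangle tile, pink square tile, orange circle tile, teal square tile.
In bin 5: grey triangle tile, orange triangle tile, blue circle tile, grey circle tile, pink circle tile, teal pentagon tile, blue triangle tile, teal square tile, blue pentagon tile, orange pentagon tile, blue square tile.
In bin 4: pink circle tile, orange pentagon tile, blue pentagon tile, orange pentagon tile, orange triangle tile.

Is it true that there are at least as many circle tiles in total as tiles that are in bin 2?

False

circle tiles: 8.
tiles in bin 2: 9.
The claim requires 8 ≥ 9, which does not hold.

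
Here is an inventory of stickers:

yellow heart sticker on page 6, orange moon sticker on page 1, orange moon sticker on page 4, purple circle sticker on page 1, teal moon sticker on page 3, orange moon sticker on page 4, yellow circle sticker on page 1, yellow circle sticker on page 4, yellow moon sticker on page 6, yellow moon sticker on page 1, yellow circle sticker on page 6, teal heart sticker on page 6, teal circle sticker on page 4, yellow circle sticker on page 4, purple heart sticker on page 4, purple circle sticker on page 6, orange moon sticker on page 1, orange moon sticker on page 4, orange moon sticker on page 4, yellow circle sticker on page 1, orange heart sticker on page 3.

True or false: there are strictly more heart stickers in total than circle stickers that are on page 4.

There are 4 heart stickers.
There are 3 circle stickers on page 4.
The claim requires 4 > 3, which holds.

True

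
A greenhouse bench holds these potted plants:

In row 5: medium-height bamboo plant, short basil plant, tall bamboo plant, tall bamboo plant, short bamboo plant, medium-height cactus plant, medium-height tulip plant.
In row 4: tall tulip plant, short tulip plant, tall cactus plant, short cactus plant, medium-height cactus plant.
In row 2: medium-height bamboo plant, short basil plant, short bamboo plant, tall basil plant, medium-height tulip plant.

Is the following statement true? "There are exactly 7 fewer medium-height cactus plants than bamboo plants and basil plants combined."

True

There are 2 medium-height cactus plants.
bamboo plants: 6; basil plants: 3; combined: 6 + 3 = 9.
The claim requires 9 − 2 (= 7) to equal 7, which holds.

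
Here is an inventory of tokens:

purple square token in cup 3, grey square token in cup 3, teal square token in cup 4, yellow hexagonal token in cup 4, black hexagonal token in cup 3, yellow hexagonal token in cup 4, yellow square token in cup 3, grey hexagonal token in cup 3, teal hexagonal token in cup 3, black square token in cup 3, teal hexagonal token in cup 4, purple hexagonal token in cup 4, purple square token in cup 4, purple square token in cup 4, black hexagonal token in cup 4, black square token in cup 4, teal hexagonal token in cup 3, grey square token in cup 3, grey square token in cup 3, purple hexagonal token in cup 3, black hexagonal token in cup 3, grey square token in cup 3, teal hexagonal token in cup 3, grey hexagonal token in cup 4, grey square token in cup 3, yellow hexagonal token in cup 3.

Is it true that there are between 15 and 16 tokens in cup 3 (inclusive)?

True

tokens in cup 3: 16.
The claim requires 15 ≤ 16 ≤ 16, which holds.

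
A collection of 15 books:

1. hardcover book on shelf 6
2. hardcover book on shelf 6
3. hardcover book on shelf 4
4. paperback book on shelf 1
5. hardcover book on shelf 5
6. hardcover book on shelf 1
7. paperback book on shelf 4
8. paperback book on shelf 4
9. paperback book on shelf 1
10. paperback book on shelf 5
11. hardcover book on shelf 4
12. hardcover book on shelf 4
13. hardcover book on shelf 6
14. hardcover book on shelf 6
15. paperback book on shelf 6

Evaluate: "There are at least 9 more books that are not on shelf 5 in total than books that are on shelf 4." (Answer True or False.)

|books that are not on shelf 5| = 13.
|books on shelf 4| = 5.
The claim requires 13 − 5 = 8 ≥ 9, which does not hold.

False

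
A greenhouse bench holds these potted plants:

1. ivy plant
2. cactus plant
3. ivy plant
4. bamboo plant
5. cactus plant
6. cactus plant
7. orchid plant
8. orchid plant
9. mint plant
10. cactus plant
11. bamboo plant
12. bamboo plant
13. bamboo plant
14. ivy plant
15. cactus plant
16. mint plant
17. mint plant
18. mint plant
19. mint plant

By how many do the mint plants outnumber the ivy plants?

mint plants: 5.
ivy plants: 3.
5 − 3 = 2.

2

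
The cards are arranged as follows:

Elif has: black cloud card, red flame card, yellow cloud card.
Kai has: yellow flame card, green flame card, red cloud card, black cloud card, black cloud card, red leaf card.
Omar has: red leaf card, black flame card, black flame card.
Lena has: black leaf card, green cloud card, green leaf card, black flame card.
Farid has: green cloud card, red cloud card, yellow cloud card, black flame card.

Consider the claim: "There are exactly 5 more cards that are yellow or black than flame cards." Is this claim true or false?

cards that are yellow or black: 11.
flame cards: 7.
The claim requires 11 − 7 (= 4) to equal 5, which does not hold.

False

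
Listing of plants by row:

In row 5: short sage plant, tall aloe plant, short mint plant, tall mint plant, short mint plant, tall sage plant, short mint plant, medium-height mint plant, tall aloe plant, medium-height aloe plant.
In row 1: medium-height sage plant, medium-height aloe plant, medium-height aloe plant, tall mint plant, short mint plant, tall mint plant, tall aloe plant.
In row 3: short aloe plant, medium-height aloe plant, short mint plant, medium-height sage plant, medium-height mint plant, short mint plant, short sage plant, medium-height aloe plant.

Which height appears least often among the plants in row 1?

short

Counts by height (restricted to plants in row 1): tall 3, medium-height 3, short 1.
The minimum is 1, held uniquely by short.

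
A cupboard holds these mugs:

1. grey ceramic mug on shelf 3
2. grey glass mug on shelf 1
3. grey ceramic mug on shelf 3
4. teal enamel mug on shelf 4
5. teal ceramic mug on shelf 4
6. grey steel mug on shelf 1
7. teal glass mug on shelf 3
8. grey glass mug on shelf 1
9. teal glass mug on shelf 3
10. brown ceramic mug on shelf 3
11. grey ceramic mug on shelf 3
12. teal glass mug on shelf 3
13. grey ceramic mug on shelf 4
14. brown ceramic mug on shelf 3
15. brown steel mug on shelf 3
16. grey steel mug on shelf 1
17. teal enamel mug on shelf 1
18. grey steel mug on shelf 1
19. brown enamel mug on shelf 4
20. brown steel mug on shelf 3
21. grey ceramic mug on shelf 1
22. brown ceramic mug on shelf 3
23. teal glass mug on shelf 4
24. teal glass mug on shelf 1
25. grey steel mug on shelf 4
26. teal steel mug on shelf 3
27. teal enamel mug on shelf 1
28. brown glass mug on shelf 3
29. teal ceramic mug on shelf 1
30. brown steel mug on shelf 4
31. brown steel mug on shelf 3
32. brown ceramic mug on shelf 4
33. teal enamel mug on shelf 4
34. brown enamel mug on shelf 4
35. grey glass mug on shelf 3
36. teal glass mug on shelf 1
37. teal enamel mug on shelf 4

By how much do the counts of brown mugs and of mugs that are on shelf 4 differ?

brown mugs: 11. mugs on shelf 4: 11.
|11 − 11| = 11 − 11 = 0.

0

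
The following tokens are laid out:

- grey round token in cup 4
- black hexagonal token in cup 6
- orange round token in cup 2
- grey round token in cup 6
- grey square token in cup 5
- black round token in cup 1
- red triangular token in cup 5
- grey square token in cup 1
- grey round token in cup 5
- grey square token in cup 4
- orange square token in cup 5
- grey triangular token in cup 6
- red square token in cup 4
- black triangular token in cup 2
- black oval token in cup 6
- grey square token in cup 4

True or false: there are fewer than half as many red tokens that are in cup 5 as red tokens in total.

False

red tokens in cup 5: 1.
red tokens: 2.
The claim requires 2 × 1 = 2 < 2, which does not hold.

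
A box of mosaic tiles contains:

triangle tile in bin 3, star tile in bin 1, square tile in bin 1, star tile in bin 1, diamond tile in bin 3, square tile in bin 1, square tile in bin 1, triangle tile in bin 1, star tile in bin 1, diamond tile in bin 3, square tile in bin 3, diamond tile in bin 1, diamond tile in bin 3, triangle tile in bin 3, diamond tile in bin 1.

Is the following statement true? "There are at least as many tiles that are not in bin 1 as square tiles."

True

tiles that are not in bin 1: 6.
square tiles: 4.
The claim requires 6 ≥ 4, which holds.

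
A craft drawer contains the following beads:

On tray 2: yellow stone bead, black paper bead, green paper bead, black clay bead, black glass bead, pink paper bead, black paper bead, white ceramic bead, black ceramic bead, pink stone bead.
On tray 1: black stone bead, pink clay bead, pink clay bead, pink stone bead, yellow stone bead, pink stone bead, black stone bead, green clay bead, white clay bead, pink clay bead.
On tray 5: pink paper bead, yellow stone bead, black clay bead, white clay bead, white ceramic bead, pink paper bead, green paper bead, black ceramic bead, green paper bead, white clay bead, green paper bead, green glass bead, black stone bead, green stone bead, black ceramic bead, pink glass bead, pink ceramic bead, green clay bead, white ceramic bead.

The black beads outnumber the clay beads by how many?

black beads: 11.
clay beads: 10.
11 − 10 = 1.

1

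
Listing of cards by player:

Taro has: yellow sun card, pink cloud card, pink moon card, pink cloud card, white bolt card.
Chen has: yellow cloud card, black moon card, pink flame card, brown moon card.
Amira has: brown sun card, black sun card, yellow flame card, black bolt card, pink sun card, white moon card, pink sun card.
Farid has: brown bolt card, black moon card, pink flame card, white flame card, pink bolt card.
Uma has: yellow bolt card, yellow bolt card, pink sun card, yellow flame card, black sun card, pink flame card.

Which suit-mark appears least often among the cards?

Counts by suit-mark: sun 7, bolt 6, flame 6, moon 5, cloud 3.
The minimum is 3, held uniquely by cloud.

cloud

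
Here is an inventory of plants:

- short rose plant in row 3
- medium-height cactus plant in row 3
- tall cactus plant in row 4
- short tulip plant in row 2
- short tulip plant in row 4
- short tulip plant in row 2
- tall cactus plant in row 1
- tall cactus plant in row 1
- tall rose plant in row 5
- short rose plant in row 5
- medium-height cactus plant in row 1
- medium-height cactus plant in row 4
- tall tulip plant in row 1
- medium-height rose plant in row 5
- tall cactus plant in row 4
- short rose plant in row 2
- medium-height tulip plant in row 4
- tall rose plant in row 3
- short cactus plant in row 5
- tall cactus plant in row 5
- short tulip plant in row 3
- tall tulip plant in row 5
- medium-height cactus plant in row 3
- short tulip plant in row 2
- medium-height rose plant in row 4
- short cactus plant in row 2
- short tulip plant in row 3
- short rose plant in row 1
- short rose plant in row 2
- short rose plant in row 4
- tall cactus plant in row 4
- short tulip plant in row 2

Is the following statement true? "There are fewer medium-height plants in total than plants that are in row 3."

False

There are 7 medium-height plants.
There are 6 plants in row 3.
The claim requires 7 < 6, which does not hold.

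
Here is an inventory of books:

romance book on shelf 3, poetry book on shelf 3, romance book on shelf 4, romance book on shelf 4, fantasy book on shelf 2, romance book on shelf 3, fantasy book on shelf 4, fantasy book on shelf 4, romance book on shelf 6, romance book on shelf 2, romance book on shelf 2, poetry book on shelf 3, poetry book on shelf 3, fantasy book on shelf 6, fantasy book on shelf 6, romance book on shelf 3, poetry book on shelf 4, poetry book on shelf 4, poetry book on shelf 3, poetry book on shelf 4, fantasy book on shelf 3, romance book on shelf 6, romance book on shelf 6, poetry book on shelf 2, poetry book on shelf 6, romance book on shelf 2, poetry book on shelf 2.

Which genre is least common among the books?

Counts by genre: romance 11, poetry 10, fantasy 6.
The minimum is 6, held uniquely by fantasy.

fantasy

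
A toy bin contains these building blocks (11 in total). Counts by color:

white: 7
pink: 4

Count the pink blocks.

4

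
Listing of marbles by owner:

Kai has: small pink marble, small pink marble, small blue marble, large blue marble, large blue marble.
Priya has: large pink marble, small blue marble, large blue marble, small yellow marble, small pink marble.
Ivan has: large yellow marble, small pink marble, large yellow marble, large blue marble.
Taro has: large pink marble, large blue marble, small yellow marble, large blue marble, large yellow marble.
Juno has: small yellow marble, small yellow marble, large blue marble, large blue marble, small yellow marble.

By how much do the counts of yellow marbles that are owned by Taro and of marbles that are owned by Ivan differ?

yellow marbles owned by Taro: 2. marbles owned by Ivan: 4.
|2 − 4| = 4 − 2 = 2.

2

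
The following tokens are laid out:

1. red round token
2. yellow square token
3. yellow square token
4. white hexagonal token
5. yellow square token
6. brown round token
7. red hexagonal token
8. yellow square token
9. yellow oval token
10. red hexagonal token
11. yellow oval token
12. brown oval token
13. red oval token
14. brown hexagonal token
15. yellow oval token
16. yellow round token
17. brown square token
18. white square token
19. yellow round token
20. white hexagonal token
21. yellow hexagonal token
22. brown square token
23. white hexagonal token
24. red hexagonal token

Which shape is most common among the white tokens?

hexagonal

Counts by shape (restricted to white tokens): hexagonal 3, square 1.
The maximum is 3, held uniquely by hexagonal.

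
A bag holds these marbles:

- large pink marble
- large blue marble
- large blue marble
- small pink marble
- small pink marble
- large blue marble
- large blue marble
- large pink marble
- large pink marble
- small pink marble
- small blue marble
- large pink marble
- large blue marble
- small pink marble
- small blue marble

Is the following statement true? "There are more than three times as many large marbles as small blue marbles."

large marbles: 9.
small blue marbles: 2.
The claim requires 9 > 3 × 2 = 6, which holds.

True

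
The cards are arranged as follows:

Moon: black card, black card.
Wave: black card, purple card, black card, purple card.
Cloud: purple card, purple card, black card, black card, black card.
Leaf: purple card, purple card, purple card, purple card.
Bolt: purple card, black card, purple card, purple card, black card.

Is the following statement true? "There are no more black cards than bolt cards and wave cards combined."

True

black cards: 9.
bolt cards: 5; wave cards: 4; combined: 5 + 4 = 9.
The claim requires 9 ≤ 9, which holds.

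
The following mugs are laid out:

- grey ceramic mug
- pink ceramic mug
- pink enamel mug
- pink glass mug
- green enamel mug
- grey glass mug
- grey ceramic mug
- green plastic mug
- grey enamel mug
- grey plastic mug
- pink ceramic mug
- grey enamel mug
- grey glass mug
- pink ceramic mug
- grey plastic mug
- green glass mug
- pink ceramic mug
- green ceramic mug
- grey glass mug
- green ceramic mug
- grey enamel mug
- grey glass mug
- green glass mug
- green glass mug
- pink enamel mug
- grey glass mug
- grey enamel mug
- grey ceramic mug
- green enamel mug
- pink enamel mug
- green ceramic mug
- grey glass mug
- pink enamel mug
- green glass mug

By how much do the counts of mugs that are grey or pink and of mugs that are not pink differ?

mugs that are grey or pink: 24. mugs that are not pink: 25.
|24 − 25| = 25 − 24 = 1.

1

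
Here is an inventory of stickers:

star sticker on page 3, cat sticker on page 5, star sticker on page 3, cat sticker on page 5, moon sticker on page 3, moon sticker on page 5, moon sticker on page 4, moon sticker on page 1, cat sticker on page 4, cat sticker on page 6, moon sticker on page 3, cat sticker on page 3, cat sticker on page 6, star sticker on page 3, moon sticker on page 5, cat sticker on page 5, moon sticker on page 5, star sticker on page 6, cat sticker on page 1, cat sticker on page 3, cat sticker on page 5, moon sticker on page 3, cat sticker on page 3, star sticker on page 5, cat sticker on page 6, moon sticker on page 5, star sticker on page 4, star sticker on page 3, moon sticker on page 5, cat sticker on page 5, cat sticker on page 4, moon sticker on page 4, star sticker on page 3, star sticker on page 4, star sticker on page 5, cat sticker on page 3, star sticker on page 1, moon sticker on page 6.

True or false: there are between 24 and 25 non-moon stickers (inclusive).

There are 26 non-moon stickers.
The claim requires 24 ≤ 26 ≤ 25, which does not hold.

False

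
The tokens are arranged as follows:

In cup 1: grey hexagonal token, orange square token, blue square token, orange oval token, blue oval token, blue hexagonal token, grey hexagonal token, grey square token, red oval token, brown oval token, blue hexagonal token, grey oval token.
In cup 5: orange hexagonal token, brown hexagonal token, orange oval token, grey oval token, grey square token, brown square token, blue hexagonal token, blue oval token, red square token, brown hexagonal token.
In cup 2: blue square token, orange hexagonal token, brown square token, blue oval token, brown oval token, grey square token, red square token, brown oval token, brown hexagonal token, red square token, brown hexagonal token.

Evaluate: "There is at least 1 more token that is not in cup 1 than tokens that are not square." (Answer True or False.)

False

|tokens that are not in cup 1| = 21.
|tokens that are not square| = 22.
The claim requires 21 − 22 = -1 ≥ 1, which does not hold.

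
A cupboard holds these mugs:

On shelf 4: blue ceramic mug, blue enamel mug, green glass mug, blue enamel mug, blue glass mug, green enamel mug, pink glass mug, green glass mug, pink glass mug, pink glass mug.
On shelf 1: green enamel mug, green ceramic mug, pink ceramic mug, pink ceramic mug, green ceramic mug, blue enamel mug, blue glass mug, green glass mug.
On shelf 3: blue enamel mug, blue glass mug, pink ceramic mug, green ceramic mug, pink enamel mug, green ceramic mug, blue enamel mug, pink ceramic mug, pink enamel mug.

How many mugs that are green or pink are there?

green: 9; pink: 9; together 9 + 9 = 18.

18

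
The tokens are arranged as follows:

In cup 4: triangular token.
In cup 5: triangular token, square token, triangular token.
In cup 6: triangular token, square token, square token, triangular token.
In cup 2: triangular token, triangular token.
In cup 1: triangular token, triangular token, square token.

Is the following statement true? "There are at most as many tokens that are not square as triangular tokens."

True

|tokens that are not square| = 9.
|triangular tokens| = 9.
The claim requires 9 ≤ 9, which holds.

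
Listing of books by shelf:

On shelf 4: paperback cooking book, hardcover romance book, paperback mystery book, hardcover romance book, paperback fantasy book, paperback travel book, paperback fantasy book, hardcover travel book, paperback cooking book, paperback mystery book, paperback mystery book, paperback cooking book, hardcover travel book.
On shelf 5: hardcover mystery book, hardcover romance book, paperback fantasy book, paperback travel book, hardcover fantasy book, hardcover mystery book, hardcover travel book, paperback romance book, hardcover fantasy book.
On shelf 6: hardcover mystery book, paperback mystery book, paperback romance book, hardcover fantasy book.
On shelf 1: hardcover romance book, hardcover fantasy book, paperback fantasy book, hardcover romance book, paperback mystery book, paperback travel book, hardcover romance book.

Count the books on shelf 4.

13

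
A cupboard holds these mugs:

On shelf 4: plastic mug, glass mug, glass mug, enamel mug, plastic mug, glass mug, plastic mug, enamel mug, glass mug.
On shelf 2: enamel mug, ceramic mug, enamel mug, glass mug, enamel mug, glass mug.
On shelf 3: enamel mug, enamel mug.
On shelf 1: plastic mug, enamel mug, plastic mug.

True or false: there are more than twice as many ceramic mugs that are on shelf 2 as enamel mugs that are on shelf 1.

ceramic mugs on shelf 2: 1.
enamel mugs on shelf 1: 1.
The claim requires 1 > 2 × 1 = 2, which does not hold.

False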